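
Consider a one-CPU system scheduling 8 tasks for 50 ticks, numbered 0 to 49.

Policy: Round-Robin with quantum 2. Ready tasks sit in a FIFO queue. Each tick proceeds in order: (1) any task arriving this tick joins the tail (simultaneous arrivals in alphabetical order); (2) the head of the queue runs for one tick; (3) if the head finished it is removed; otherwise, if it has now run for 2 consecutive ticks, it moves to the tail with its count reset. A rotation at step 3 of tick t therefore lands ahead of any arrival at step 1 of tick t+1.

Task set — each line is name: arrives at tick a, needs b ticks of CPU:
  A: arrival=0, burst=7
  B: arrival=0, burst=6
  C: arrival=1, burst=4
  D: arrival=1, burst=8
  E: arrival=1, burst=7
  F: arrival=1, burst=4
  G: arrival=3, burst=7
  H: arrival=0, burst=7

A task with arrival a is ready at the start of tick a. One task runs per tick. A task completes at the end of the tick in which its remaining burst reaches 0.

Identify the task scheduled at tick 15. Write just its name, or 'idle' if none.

running at tick 15 = A

t=0: queue=[A,B,H] q_used=0 → run A
t=1: queue=[A,B,H,C,D,E,F] q_used=1 → run A
t=2: queue=[B,H,C,D,E,F,A] q_used=0 → run B
t=3: queue=[B,H,C,D,E,F,A,G] q_used=1 → run B
t=4: queue=[H,C,D,E,F,A,G,B] q_used=0 → run H
t=5: queue=[H,C,D,E,F,A,G,B] q_used=1 → run H
t=6: queue=[C,D,E,F,A,G,B,H] q_used=0 → run C
t=7: queue=[C,D,E,F,A,G,B,H] q_used=1 → run C
t=8: queue=[D,E,F,A,G,B,H,C] q_used=0 → run D
t=9: queue=[D,E,F,A,G,B,H,C] q_used=1 → run D
t=10: queue=[E,F,A,G,B,H,C,D] q_used=0 → run E
t=11: queue=[E,F,A,G,B,H,C,D] q_used=1 → run E
t=12: queue=[F,A,G,B,H,C,D,E] q_used=0 → run F
t=13: queue=[F,A,G,B,H,C,D,E] q_used=1 → run F
t=14: queue=[A,G,B,H,C,D,E,F] q_used=0 → run A
t=15: queue=[A,G,B,H,C,D,E,F] q_used=1 → run A
t=16: queue=[G,B,H,C,D,E,F,A] q_used=0 → run G
t=17: queue=[G,B,H,C,D,E,F,A] q_used=1 → run G
t=18: queue=[B,H,C,D,E,F,A,G] q_used=0 → run B
t=19: queue=[B,H,C,D,E,F,A,G] q_used=1 → run B
t=20: queue=[H,C,D,E,F,A,G,B] q_used=0 → run H
t=21: queue=[H,C,D,E,F,A,G,B] q_used=1 → run H
t=22: queue=[C,D,E,F,A,G,B,H] q_used=0 → run C
t=23: queue=[C,D,E,F,A,G,B,H] q_used=1 → run C
t=24: queue=[D,E,F,A,G,B,H] q_used=0 → run D
t=25: queue=[D,E,F,A,G,B,H] q_used=1 → run D
t=26: queue=[E,F,A,G,B,H,D] q_used=0 → run E
t=27: queue=[E,F,A,G,B,H,D] q_used=1 → run E
t=28: queue=[F,A,G,B,H,D,E] q_used=0 → run F
t=29: queue=[F,A,G,B,H,D,E] q_used=1 → run F
t=30: queue=[A,G,B,H,D,E] q_used=0 → run A
t=31: queue=[A,G,B,H,D,E] q_used=1 → run A
t=32: queue=[G,B,H,D,E,A] q_used=0 → run G
t=33: queue=[G,B,H,D,E,A] q_used=1 → run G
t=34: queue=[B,H,D,E,A,G] q_used=0 → run B
t=35: queue=[B,H,D,E,A,G] q_used=1 → run B
t=36: queue=[H,D,E,A,G] q_used=0 → run H
t=37: queue=[H,D,E,A,G] q_used=1 → run H
t=38: queue=[D,E,A,G,H] q_used=0 → run D
t=39: queue=[D,E,A,G,H] q_used=1 → run D
t=40: queue=[E,A,G,H,D] q_used=0 → run E
t=41: queue=[E,A,G,H,D] q_used=1 → run E
t=42: queue=[A,G,H,D,E] q_used=0 → run A
t=43: queue=[G,H,D,E] q_used=0 → run G
t=44: queue=[G,H,D,E] q_used=1 → run G
t=45: queue=[H,D,E,G] q_used=0 → run H
t=46: queue=[D,E,G] q_used=0 → run D
t=47: queue=[D,E,G] q_used=1 → run D
t=48: queue=[E,G] q_used=0 → run E
t=49: queue=[G] q_used=0 → run G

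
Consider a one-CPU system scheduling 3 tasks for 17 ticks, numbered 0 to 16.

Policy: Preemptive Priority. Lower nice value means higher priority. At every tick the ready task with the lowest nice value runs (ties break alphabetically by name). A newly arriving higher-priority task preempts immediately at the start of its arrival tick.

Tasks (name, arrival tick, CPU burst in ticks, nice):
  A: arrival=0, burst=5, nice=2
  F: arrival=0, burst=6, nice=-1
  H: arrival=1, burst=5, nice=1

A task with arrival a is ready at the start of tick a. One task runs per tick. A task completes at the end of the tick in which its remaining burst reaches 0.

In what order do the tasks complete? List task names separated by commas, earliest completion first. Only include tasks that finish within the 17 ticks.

t=0: ready={A,F} → run F
t=1: ready={A,F,H} → run F
t=2: ready={A,F,H} → run F
t=3: ready={A,F,H} → run F
t=4: ready={A,F,H} → run F
t=5: ready={A,F,H} → run F
t=6: ready={A,H} → run H
t=7: ready={A,H} → run H
t=8: ready={A,H} → run H
t=9: ready={A,H} → run H
t=10: ready={A,H} → run H
t=11: ready={A} → run A
t=12: ready={A} → run A
t=13: ready={A} → run A
t=14: ready={A} → run A
t=15: ready={A} → run A
t=16: (idle)

completion order = F, H, A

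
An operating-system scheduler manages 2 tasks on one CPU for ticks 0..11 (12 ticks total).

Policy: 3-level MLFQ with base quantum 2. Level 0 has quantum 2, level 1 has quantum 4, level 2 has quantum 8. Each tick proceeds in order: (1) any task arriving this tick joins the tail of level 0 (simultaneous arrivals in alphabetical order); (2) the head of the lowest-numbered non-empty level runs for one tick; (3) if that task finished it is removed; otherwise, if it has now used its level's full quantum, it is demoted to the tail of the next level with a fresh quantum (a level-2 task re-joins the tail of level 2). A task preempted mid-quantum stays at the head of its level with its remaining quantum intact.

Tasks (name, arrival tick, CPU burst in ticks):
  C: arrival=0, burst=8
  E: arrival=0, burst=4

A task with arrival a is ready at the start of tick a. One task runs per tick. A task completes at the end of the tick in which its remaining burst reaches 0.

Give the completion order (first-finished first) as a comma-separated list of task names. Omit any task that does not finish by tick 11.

t=0: L0/L1/L2 = CE/-/- → run C
t=1: L0/L1/L2 = CE/-/- → run C
t=2: L0/L1/L2 = E/C/- → run E
t=3: L0/L1/L2 = E/C/- → run E
t=4: L0/L1/L2 = -/CE/- → run C
t=5: L0/L1/L2 = -/CE/- → run C
t=6: L0/L1/L2 = -/CE/- → run C
t=7: L0/L1/L2 = -/CE/- → run C
t=8: L0/L1/L2 = -/E/C → run E
t=9: L0/L1/L2 = -/E/C → run E
t=10: L0/L1/L2 = -/-/C → run C
t=11: L0/L1/L2 = -/-/C → run C

completion order = E, C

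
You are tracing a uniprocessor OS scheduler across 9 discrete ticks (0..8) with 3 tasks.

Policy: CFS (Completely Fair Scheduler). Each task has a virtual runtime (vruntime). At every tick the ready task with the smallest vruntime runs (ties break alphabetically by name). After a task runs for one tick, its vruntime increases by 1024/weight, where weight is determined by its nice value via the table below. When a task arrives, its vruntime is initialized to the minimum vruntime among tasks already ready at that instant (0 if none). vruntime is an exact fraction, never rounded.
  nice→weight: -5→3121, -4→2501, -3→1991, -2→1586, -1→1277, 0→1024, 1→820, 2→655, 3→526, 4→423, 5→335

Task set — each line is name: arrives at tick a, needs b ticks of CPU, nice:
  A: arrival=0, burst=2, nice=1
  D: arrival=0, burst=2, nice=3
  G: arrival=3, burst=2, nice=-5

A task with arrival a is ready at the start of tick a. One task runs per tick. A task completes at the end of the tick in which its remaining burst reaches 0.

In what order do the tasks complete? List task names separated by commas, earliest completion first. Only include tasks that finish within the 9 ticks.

completion order = A, D, G

t=0: vr[A=0 D=0] → run A
t=1: vr[A=256/205 D=0] → run D
t=2: vr[A=256/205 D=512/263] → run A
t=3: vr[D=512/263 G=512/263] → run D
t=4: vr[G=512/263] → run G
t=5: vr[G=1867264/820823] → run G
t=6: (idle)
t=7: (idle)
t=8: (idle)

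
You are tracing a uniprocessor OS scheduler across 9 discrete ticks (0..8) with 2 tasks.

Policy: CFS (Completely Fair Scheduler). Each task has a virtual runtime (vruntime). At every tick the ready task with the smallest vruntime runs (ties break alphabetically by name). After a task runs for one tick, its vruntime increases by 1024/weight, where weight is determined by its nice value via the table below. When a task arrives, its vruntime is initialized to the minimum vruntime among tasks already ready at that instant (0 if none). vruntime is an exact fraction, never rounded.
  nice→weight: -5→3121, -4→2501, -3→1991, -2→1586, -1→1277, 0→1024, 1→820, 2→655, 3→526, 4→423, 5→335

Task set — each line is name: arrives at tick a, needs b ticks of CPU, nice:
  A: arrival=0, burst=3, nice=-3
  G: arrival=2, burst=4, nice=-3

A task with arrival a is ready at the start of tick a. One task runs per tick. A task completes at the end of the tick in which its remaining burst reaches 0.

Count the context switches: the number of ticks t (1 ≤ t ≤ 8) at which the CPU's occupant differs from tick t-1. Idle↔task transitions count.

context switches = 2

t=0: vr[A=0] → run A
t=1: vr[A=1024/1991] → run A
t=2: vr[A=2048/1991 G=2048/1991] → run A
t=3: vr[G=2048/1991] → run G
t=4: vr[G=3072/1991] → run G
t=5: vr[G=4096/1991] → run G
t=6: vr[G=5120/1991] → run G
t=7: (idle)
t=8: (idle)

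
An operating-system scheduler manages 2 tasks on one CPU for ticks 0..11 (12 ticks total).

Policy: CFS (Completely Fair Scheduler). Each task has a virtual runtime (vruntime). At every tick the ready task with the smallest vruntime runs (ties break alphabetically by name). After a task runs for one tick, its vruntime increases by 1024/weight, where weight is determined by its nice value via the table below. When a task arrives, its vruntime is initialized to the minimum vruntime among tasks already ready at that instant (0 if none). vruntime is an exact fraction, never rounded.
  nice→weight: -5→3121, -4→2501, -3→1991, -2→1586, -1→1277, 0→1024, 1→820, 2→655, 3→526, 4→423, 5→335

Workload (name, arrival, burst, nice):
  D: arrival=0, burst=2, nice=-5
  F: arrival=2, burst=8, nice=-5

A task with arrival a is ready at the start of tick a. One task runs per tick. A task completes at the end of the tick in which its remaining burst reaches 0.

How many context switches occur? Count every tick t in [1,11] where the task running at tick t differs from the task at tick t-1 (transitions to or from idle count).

context switches = 2

t=0: vr[D=0] → run D
t=1: vr[D=1024/3121] → run D
t=2: vr[F=0] → run F
t=3: vr[F=1024/3121] → run F
t=4: vr[F=2048/3121] → run F
t=5: vr[F=3072/3121] → run F
t=6: vr[F=4096/3121] → run F
t=7: vr[F=5120/3121] → run F
t=8: vr[F=6144/3121] → run F
t=9: vr[F=7168/3121] → run F
t=10: (idle)
t=11: (idle)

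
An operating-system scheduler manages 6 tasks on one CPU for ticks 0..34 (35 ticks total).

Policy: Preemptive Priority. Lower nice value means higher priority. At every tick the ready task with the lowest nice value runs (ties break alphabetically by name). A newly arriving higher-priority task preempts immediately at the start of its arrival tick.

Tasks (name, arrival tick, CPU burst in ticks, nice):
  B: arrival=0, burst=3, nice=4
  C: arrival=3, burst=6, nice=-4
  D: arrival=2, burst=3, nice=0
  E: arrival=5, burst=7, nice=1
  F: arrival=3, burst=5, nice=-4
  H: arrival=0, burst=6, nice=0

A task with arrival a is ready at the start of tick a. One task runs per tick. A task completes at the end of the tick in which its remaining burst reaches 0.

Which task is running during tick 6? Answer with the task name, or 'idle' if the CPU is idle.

t=0: ready={B,H} → run H
t=1: ready={B,H} → run H
t=2: ready={B,D,H} → run D
t=3: ready={B,C,D,F,H} → run C
t=4: ready={B,C,D,F,H} → run C
t=5: ready={B,C,D,E,F,H} → run C
t=6: ready={B,C,D,E,F,H} → run C
t=7: ready={B,C,D,E,F,H} → run C
t=8: ready={B,C,D,E,F,H} → run C
t=9: ready={B,D,E,F,H} → run F
t=10: ready={B,D,E,F,H} → run F
t=11: ready={B,D,E,F,H} → run F
t=12: ready={B,D,E,F,H} → run F
t=13: ready={B,D,E,F,H} → run F
t=14: ready={B,D,E,H} → run D
t=15: ready={B,D,E,H} → run D
t=16: ready={B,E,H} → run H
t=17: ready={B,E,H} → run H
t=18: ready={B,E,H} → run H
t=19: ready={B,E,H} → run H
t=20: ready={B,E} → run E
t=21: ready={B,E} → run E
t=22: ready={B,E} → run E
t=23: ready={B,E} → run E
t=24: ready={B,E} → run E
t=25: ready={B,E} → run E
t=26: ready={B,E} → run E
t=27: ready={B} → run B
t=28: ready={B} → run B
t=29: ready={B} → run B
t=30: (idle)
t=31: (idle)
t=32: (idle)
t=33: (idle)
t=34: (idle)

running at tick 6 = C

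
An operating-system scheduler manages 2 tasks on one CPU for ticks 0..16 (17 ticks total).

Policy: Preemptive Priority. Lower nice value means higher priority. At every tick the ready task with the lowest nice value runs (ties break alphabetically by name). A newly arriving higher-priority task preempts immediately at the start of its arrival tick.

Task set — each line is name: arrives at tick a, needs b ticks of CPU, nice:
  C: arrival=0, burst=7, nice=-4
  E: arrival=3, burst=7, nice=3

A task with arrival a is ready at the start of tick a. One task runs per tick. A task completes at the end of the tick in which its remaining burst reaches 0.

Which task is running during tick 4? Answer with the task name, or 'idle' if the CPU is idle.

running at tick 4 = C

t=0: ready={C} → run C
t=1: ready={C} → run C
t=2: ready={C} → run C
t=3: ready={C,E} → run C
t=4: ready={C,E} → run C
t=5: ready={C,E} → run C
t=6: ready={C,E} → run C
t=7: ready={E} → run E
t=8: ready={E} → run E
t=9: ready={E} → run E
t=10: ready={E} → run E
t=11: ready={E} → run E
t=12: ready={E} → run E
t=13: ready={E} → run E
t=14: (idle)
t=15: (idle)
t=16: (idle)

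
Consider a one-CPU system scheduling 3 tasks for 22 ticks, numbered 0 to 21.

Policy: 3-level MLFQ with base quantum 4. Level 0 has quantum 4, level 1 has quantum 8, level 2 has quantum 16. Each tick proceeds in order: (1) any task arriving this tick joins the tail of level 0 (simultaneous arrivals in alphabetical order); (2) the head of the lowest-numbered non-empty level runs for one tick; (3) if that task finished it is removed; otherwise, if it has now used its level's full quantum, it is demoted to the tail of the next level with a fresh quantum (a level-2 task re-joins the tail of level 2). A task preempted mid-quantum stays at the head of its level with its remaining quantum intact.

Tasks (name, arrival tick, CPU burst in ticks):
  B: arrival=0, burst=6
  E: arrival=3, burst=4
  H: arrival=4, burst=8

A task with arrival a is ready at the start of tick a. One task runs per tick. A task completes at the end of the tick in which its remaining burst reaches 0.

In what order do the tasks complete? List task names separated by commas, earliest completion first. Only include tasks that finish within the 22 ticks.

t=0: L0/L1/L2 = B/-/- → run B
t=1: L0/L1/L2 = B/-/- → run B
t=2: L0/L1/L2 = B/-/- → run B
t=3: L0/L1/L2 = BE/-/- → run B
t=4: L0/L1/L2 = EH/B/- → run E
t=5: L0/L1/L2 = EH/B/- → run E
t=6: L0/L1/L2 = EH/B/- → run E
t=7: L0/L1/L2 = EH/B/- → run E
t=8: L0/L1/L2 = H/B/- → run H
t=9: L0/L1/L2 = H/B/- → run H
t=10: L0/L1/L2 = H/B/- → run H
t=11: L0/L1/L2 = H/B/- → run H
t=12: L0/L1/L2 = -/BH/- → run B
t=13: L0/L1/L2 = -/BH/- → run B
t=14: L0/L1/L2 = -/H/- → run H
t=15: L0/L1/L2 = -/H/- → run H
t=16: L0/L1/L2 = -/H/- → run H
t=17: L0/L1/L2 = -/H/- → run H
t=18: (idle)
t=19: (idle)
t=20: (idle)
t=21: (idle)

completion order = E, B, H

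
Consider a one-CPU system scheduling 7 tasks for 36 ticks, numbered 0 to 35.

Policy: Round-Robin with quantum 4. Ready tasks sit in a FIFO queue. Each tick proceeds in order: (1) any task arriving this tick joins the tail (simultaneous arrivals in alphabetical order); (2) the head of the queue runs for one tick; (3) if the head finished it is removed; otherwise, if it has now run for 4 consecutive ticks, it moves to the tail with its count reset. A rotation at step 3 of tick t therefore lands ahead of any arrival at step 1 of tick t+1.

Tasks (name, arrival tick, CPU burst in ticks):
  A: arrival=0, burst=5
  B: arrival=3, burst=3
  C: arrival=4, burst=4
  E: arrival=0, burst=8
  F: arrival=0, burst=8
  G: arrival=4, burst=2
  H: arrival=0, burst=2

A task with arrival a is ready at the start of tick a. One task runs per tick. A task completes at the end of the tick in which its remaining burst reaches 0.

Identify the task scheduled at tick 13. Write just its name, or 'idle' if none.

running at tick 13 = H

t=0: queue=[A,E,F,H] q_used=0 → run A
t=1: queue=[A,E,F,H] q_used=1 → run A
t=2: queue=[A,E,F,H] q_used=2 → run A
t=3: queue=[A,E,F,H,B] q_used=3 → run A
t=4: queue=[E,F,H,B,A,C,G] q_used=0 → run E
t=5: queue=[E,F,H,B,A,C,G] q_used=1 → run E
t=6: queue=[E,F,H,B,A,C,G] q_used=2 → run E
t=7: queue=[E,F,H,B,A,C,G] q_used=3 → run E
t=8: queue=[F,H,B,A,C,G,E] q_used=0 → run F
t=9: queue=[F,H,B,A,C,G,E] q_used=1 → run F
t=10: queue=[F,H,B,A,C,G,E] q_used=2 → run F
t=11: queue=[F,H,B,A,C,G,E] q_used=3 → run F
t=12: queue=[H,B,A,C,G,E,F] q_used=0 → run H
t=13: queue=[H,B,A,C,G,E,F] q_used=1 → run H
t=14: queue=[B,A,C,G,E,F] q_used=0 → run B
t=15: queue=[B,A,C,G,E,F] q_used=1 → run B
t=16: queue=[B,A,C,G,E,F] q_used=2 → run B
t=17: queue=[A,C,G,E,F] q_used=0 → run A
t=18: queue=[C,G,E,F] q_used=0 → run C
t=19: queue=[C,G,E,F] q_used=1 → run C
t=20: queue=[C,G,E,F] q_used=2 → run C
t=21: queue=[C,G,E,F] q_used=3 → run C
t=22: queue=[G,E,F] q_used=0 → run G
t=23: queue=[G,E,F] q_used=1 → run G
t=24: queue=[E,F] q_used=0 → run E
t=25: queue=[E,F] q_used=1 → run E
t=26: queue=[E,F] q_used=2 → run E
t=27: queue=[E,F] q_used=3 → run E
t=28: queue=[F] q_used=0 → run F
t=29: queue=[F] q_used=1 → run F
t=30: queue=[F] q_used=2 → run F
t=31: queue=[F] q_used=3 → run F
t=32: (idle)
t=33: (idle)
t=34: (idle)
t=35: (idle)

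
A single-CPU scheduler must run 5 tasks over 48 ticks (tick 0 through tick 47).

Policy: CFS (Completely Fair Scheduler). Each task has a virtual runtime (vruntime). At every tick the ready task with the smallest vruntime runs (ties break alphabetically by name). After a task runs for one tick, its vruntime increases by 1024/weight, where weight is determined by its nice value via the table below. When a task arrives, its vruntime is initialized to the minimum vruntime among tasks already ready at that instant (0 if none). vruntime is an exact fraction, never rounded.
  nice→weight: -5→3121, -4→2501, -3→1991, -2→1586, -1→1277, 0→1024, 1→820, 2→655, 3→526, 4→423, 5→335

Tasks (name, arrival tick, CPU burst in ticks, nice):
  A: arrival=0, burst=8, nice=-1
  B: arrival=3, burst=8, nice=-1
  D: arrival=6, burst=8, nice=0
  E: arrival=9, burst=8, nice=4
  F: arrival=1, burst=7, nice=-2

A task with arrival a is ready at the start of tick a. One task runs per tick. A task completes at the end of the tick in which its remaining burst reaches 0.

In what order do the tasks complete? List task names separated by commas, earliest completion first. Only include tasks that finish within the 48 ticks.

t=0: vr[A=0] → run A
t=1: vr[A=1024/1277 F=1024/1277] → run A
t=2: vr[A=2048/1277 F=1024/1277] → run F
t=3: vr[A=2048/1277 B=1465856/1012661 F=1465856/1012661] → run B
t=4: vr[A=2048/1277 B=2277888/1012661 F=1465856/1012661] → run F
t=5: vr[A=2048/1277 B=2277888/1012661 F=2119680/1012661] → run A
t=6: vr[A=3072/1277 B=2277888/1012661 D=2119680/1012661 F=2119680/1012661] → run D
t=7: vr[A=3072/1277 B=2277888/1012661 D=3132341/1012661 F=2119680/1012661] → run F
t=8: vr[A=3072/1277 B=2277888/1012661 D=3132341/1012661 F=2773504/1012661] → run B
t=9: vr[A=3072/1277 B=3089920/1012661 D=3132341/1012661 E=3072/1277 F=2773504/1012661] → run A
t=10: vr[A=4096/1277 B=3089920/1012661 D=3132341/1012661 E=3072/1277 F=2773504/1012661] → run E
t=11: vr[A=4096/1277 B=3089920/1012661 D=3132341/1012661 E=2607104/540171 F=2773504/1012661] → run F
t=12: vr[A=4096/1277 B=3089920/1012661 D=3132341/1012661 E=2607104/540171 F=3427328/1012661] → run B
t=13: vr[A=4096/1277 B=3901952/1012661 D=3132341/1012661 E=2607104/540171 F=3427328/1012661] → run D
t=14: vr[A=4096/1277 B=3901952/1012661 D=4145002/1012661 E=2607104/540171 F=3427328/1012661] → run A
t=15: vr[A=5120/1277 B=3901952/1012661 D=4145002/1012661 E=2607104/540171 F=3427328/1012661] → run F
t=16: vr[A=5120/1277 B=3901952/1012661 D=4145002/1012661 E=2607104/540171 F=4081152/1012661] → run B
t=17: vr[A=5120/1277 B=4713984/1012661 D=4145002/1012661 E=2607104/540171 F=4081152/1012661] → run A
t=18: vr[A=6144/1277 B=4713984/1012661 D=4145002/1012661 E=2607104/540171 F=4081152/1012661] → run F
t=19: vr[A=6144/1277 B=4713984/1012661 D=4145002/1012661 E=2607104/540171 F=4734976/1012661] → run D
t=20: vr[A=6144/1277 B=4713984/1012661 D=5157663/1012661 E=2607104/540171 F=4734976/1012661] → run B
t=21: vr[A=6144/1277 B=5526016/1012661 D=5157663/1012661 E=2607104/540171 F=4734976/1012661] → run F
t=22: vr[A=6144/1277 B=5526016/1012661 D=5157663/1012661 E=2607104/540171] → run A
t=23: vr[A=7168/1277 B=5526016/1012661 D=5157663/1012661 E=2607104/540171] → run E
t=24: vr[A=7168/1277 B=5526016/1012661 D=5157663/1012661 E=3914752/540171] → run D
t=25: vr[A=7168/1277 B=5526016/1012661 D=6170324/1012661 E=3914752/540171] → run B
t=26: vr[A=7168/1277 B=6338048/1012661 D=6170324/1012661 E=3914752/540171] → run A
t=27: vr[B=6338048/1012661 D=6170324/1012661 E=3914752/540171] → run D
t=28: vr[B=6338048/1012661 D=7182985/1012661 E=3914752/540171] → run B
t=29: vr[B=7150080/1012661 D=7182985/1012661 E=3914752/540171] → run B
t=30: vr[D=7182985/1012661 E=3914752/540171] → run D
t=31: vr[D=8195646/1012661 E=3914752/540171] → run E
t=32: vr[D=8195646/1012661 E=1740800/180057] → run D
t=33: vr[D=9208307/1012661 E=1740800/180057] → run D
t=34: vr[E=1740800/180057] → run E
t=35: vr[E=6530048/540171] → run E
t=36: vr[E=7837696/540171] → run E
t=37: vr[E=3048448/180057] → run E
t=38: vr[E=10452992/540171] → run E
t=39: (idle)
t=40: (idle)
t=41: (idle)
t=42: (idle)
t=43: (idle)
t=44: (idle)
t=45: (idle)
t=46: (idle)
t=47: (idle)

completion order = F, A, B, D, E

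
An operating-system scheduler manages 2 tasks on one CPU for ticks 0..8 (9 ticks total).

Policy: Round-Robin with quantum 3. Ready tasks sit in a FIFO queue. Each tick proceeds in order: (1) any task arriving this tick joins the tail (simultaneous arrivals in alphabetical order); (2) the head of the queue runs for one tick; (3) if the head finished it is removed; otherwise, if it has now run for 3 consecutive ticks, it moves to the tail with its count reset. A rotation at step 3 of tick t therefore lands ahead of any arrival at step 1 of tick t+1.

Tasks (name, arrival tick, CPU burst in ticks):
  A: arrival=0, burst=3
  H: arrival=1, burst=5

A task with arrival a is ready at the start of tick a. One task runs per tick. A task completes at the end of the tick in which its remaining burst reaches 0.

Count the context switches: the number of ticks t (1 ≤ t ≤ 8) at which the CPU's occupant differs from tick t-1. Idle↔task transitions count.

t=0: queue=[A] q_used=0 → run A
t=1: queue=[A,H] q_used=1 → run A
t=2: queue=[A,H] q_used=2 → run A
t=3: queue=[H] q_used=0 → run H
t=4: queue=[H] q_used=1 → run H
t=5: queue=[H] q_used=2 → run H
t=6: queue=[H] q_used=0 → run H
t=7: queue=[H] q_used=1 → run H
t=8: (idle)

context switches = 2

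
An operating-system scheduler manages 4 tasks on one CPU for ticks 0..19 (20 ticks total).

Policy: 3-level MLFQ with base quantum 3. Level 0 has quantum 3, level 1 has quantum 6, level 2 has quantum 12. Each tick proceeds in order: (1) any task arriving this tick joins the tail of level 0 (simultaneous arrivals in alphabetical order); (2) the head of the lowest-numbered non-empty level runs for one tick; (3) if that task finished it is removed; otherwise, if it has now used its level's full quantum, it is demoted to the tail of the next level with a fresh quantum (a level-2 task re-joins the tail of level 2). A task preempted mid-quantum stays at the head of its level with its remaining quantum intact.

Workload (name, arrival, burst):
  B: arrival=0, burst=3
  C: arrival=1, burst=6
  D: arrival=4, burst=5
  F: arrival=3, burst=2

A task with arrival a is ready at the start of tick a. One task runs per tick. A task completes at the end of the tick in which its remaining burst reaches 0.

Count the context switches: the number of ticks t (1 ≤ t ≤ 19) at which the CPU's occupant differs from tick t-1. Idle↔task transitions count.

context switches = 6

t=0: L0/L1/L2 = B/-/- → run B
t=1: L0/L1/L2 = BC/-/- → run B
t=2: L0/L1/L2 = BC/-/- → run B
t=3: L0/L1/L2 = CF/-/- → run C
t=4: L0/L1/L2 = CFD/-/- → run C
t=5: L0/L1/L2 = CFD/-/- → run C
t=6: L0/L1/L2 = FD/C/- → run F
t=7: L0/L1/L2 = FD/C/- → run F
t=8: L0/L1/L2 = D/C/- → run D
t=9: L0/L1/L2 = D/C/- → run D
t=10: L0/L1/L2 = D/C/- → run D
t=11: L0/L1/L2 = -/CD/- → run C
t=12: L0/L1/L2 = -/CD/- → run C
t=13: L0/L1/L2 = -/CD/- → run C
t=14: L0/L1/L2 = -/D/- → run D
t=15: L0/L1/L2 = -/D/- → run D
t=16: (idle)
t=17: (idle)
t=18: (idle)
t=19: (idle)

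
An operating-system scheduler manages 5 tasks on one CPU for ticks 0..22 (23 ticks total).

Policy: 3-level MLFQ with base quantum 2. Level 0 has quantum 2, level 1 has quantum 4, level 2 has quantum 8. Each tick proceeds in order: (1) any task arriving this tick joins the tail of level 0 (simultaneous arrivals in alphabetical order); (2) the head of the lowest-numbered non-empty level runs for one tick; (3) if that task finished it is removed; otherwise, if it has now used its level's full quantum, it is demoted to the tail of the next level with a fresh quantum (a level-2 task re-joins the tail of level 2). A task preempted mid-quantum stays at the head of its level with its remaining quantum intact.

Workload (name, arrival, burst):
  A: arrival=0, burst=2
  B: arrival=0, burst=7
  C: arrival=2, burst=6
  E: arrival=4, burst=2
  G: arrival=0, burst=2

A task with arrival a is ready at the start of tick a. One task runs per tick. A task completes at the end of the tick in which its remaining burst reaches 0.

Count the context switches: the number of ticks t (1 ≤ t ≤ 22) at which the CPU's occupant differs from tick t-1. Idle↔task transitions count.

context switches = 8

t=0: L0/L1/L2 = ABG/-/- → run A
t=1: L0/L1/L2 = ABG/-/- → run A
t=2: L0/L1/L2 = BGC/-/- → run B
t=3: L0/L1/L2 = BGC/-/- → run B
t=4: L0/L1/L2 = GCE/B/- → run G
t=5: L0/L1/L2 = GCE/B/- → run G
t=6: L0/L1/L2 = CE/B/- → run C
t=7: L0/L1/L2 = CE/B/- → run C
t=8: L0/L1/L2 = E/BC/- → run E
t=9: L0/L1/L2 = E/BC/- → run E
t=10: L0/L1/L2 = -/BC/- → run B
t=11: L0/L1/L2 = -/BC/- → run B
t=12: L0/L1/L2 = -/BC/- → run B
t=13: L0/L1/L2 = -/BC/- → run B
t=14: L0/L1/L2 = -/C/B → run C
t=15: L0/L1/L2 = -/C/B → run C
t=16: L0/L1/L2 = -/C/B → run C
t=17: L0/L1/L2 = -/C/B → run C
t=18: L0/L1/L2 = -/-/B → run B
t=19: (idle)
t=20: (idle)
t=21: (idle)
t=22: (idle)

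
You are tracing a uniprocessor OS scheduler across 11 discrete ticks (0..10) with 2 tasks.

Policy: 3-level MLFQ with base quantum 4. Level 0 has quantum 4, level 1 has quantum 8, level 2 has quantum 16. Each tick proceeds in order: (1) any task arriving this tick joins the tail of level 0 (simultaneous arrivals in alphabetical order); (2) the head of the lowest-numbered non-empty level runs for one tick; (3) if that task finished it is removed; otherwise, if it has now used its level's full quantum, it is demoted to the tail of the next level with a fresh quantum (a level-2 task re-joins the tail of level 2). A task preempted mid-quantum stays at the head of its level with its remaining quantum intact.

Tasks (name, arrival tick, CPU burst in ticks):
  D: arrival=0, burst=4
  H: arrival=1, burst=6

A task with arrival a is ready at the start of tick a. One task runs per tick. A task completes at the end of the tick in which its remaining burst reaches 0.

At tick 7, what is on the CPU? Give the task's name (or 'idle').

t=0: L0/L1/L2 = D/-/- → run D
t=1: L0/L1/L2 = DH/-/- → run D
t=2: L0/L1/L2 = DH/-/- → run D
t=3: L0/L1/L2 = DH/-/- → run D
t=4: L0/L1/L2 = H/-/- → run H
t=5: L0/L1/L2 = H/-/- → run H
t=6: L0/L1/L2 = H/-/- → run H
t=7: L0/L1/L2 = H/-/- → run H
t=8: L0/L1/L2 = -/H/- → run H
t=9: L0/L1/L2 = -/H/- → run H
t=10: (idle)

running at tick 7 = H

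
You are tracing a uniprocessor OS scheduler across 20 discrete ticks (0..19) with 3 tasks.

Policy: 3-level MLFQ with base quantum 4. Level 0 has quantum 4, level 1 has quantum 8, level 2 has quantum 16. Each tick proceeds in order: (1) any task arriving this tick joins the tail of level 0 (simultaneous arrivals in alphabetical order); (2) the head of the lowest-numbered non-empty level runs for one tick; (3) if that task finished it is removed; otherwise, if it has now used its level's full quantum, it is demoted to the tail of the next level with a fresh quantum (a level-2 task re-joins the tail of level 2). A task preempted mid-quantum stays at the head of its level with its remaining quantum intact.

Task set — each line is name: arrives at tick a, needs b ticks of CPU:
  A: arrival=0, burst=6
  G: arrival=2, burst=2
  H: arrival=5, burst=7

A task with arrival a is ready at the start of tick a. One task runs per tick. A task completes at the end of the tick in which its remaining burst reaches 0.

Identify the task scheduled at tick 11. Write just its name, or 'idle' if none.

running at tick 11 = A

t=0: L0/L1/L2 = A/-/- → run A
t=1: L0/L1/L2 = A/-/- → run A
t=2: L0/L1/L2 = AG/-/- → run A
t=3: L0/L1/L2 = AG/-/- → run A
t=4: L0/L1/L2 = G/A/- → run G
t=5: L0/L1/L2 = GH/A/- → run G
t=6: L0/L1/L2 = H/A/- → run H
t=7: L0/L1/L2 = H/A/- → run H
t=8: L0/L1/L2 = H/A/- → run H
t=9: L0/L1/L2 = H/A/- → run H
t=10: L0/L1/L2 = -/AH/- → run A
t=11: L0/L1/L2 = -/AH/- → run A
t=12: L0/L1/L2 = -/H/- → run H
t=13: L0/L1/L2 = -/H/- → run H
t=14: L0/L1/L2 = -/H/- → run H
t=15: (idle)
t=16: (idle)
t=17: (idle)
t=18: (idle)
t=19: (idle)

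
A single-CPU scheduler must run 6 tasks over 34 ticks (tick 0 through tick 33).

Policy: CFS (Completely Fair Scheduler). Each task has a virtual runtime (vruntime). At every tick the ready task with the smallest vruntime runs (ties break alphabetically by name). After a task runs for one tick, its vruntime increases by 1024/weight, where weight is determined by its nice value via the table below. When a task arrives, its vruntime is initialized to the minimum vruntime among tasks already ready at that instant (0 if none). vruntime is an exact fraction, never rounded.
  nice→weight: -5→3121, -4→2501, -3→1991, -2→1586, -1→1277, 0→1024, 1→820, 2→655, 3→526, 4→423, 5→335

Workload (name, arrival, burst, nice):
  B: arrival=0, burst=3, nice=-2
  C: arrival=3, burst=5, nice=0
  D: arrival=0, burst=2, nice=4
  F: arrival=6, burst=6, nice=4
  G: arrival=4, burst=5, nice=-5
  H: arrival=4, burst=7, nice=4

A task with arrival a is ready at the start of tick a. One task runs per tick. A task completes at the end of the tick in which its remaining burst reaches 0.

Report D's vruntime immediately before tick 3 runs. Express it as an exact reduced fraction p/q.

t=0: vr[B=0 D=0] → run B
t=1: vr[B=512/793 D=0] → run D
t=2: vr[B=512/793 D=1024/423] → run B
t=3: vr[B=1024/793 C=1024/793 D=1024/423] → run B
t=4: vr[C=1024/793 D=1024/423 G=1024/793 H=1024/793] → run C
t=5: vr[C=1817/793 D=1024/423 G=1024/793 H=1024/793] → run G
t=6: vr[C=1817/793 D=1024/423 F=1024/793 G=4007936/2474953 H=1024/793] → run F
t=7: vr[C=1817/793 D=1024/423 F=1245184/335439 G=4007936/2474953 H=1024/793] → run H
t=8: vr[C=1817/793 D=1024/423 F=1245184/335439 G=4007936/2474953 H=1245184/335439] → run G
t=9: vr[C=1817/793 D=1024/423 F=1245184/335439 G=4819968/2474953 H=1245184/335439] → run G
t=10: vr[C=1817/793 D=1024/423 F=1245184/335439 G=5632000/2474953 H=1245184/335439] → run G
t=11: vr[C=1817/793 D=1024/423 F=1245184/335439 G=6444032/2474953 H=1245184/335439] → run C
t=12: vr[C=2610/793 D=1024/423 F=1245184/335439 G=6444032/2474953 H=1245184/335439] → run D
t=13: vr[C=2610/793 F=1245184/335439 G=6444032/2474953 H=1245184/335439] → run G
t=14: vr[C=2610/793 F=1245184/335439 H=1245184/335439] → run C
t=15: vr[C=3403/793 F=1245184/335439 H=1245184/335439] → run F
t=16: vr[C=3403/793 F=2057216/335439 H=1245184/335439] → run H
t=17: vr[C=3403/793 F=2057216/335439 H=2057216/335439] → run C
t=18: vr[C=4196/793 F=2057216/335439 H=2057216/335439] → run C
t=19: vr[F=2057216/335439 H=2057216/335439] → run F
t=20: vr[F=956416/111813 H=2057216/335439] → run H
t=21: vr[F=956416/111813 H=956416/111813] → run F
t=22: vr[F=3681280/335439 H=956416/111813] → run H
t=23: vr[F=3681280/335439 H=3681280/335439] → run F
t=24: vr[F=4493312/335439 H=3681280/335439] → run H
t=25: vr[F=4493312/335439 H=4493312/335439] → run F
t=26: vr[H=4493312/335439] → run H
t=27: vr[H=1768448/111813] → run H
t=28: (idle)
t=29: (idle)
t=30: (idle)
t=31: (idle)
t=32: (idle)
t=33: (idle)

vruntime(D, start of tick 3) = 1024/423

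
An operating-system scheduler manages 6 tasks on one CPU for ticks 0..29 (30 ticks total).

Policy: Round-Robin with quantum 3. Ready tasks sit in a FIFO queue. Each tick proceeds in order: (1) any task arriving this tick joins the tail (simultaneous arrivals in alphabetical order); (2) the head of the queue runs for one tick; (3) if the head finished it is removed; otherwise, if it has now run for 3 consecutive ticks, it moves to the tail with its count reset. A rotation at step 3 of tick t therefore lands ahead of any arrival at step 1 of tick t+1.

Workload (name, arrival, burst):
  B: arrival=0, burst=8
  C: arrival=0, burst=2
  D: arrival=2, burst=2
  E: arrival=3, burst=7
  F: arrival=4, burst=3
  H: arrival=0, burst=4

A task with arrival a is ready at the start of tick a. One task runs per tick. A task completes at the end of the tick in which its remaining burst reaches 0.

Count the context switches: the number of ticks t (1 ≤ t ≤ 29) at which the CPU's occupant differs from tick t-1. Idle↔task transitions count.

t=0: queue=[B,C,H] q_used=0 → run B
t=1: queue=[B,C,H] q_used=1 → run B
t=2: queue=[B,C,H,D] q_used=2 → run B
t=3: queue=[C,H,D,B,E] q_used=0 → run C
t=4: queue=[C,H,D,B,E,F] q_used=1 → run C
t=5: queue=[H,D,B,E,F] q_used=0 → run H
t=6: queue=[H,D,B,E,F] q_used=1 → run H
t=7: queue=[H,D,B,E,F] q_used=2 → run H
t=8: queue=[D,B,E,F,H] q_used=0 → run D
t=9: queue=[D,B,E,F,H] q_used=1 → run D
t=10: queue=[B,E,F,H] q_used=0 → run B
t=11: queue=[B,E,F,H] q_used=1 → run B
t=12: queue=[B,E,F,H] q_used=2 → run B
t=13: queue=[E,F,H,B] q_used=0 → run E
t=14: queue=[E,F,H,B] q_used=1 → run E
t=15: queue=[E,F,H,B] q_used=2 → run E
t=16: queue=[F,H,B,E] q_used=0 → run F
t=17: queue=[F,H,B,E] q_used=1 → run F
t=18: queue=[F,H,B,E] q_used=2 → run F
t=19: queue=[H,B,E] q_used=0 → run H
t=20: queue=[B,E] q_used=0 → run B
t=21: queue=[B,E] q_used=1 → run B
t=22: queue=[E] q_used=0 → run E
t=23: queue=[E] q_used=1 → run E
t=24: queue=[E] q_used=2 → run E
t=25: queue=[E] q_used=0 → run E
t=26: (idle)
t=27: (idle)
t=28: (idle)
t=29: (idle)

context switches = 10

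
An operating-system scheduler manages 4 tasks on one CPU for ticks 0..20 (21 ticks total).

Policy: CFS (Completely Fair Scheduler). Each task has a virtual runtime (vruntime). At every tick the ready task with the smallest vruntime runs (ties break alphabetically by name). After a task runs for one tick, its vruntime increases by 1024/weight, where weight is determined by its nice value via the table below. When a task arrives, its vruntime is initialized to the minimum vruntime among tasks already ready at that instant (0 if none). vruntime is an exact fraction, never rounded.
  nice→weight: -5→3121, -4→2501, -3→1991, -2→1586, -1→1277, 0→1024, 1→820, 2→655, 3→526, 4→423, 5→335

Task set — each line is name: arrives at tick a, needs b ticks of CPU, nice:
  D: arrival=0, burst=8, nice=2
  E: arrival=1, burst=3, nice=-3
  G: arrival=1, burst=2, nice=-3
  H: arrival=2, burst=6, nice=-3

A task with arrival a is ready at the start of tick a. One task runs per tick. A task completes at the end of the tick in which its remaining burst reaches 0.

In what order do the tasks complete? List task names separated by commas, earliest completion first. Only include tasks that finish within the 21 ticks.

completion order = G, E, H, D

t=0: vr[D=0] → run D
t=1: vr[D=1024/655 E=1024/655 G=1024/655] → run D
t=2: vr[D=2048/655 E=1024/655 G=1024/655 H=1024/655] → run E
t=3: vr[D=2048/655 E=2709504/1304105 G=1024/655 H=1024/655] → run G
t=4: vr[D=2048/655 E=2709504/1304105 G=2709504/1304105 H=1024/655] → run H
t=5: vr[D=2048/655 E=2709504/1304105 G=2709504/1304105 H=2709504/1304105] → run E
t=6: vr[D=2048/655 E=3380224/1304105 G=2709504/1304105 H=2709504/1304105] → run G
t=7: vr[D=2048/655 E=3380224/1304105 H=2709504/1304105] → run H
t=8: vr[D=2048/655 E=3380224/1304105 H=3380224/1304105] → run E
t=9: vr[D=2048/655 H=3380224/1304105] → run H
t=10: vr[D=2048/655 H=4050944/1304105] → run H
t=11: vr[D=2048/655 H=4721664/1304105] → run D
t=12: vr[D=3072/655 H=4721664/1304105] → run H
t=13: vr[D=3072/655 H=5392384/1304105] → run H
t=14: vr[D=3072/655] → run D
t=15: vr[D=4096/655] → run D
t=16: vr[D=1024/131] → run D
t=17: vr[D=6144/655] → run D
t=18: vr[D=7168/655] → run D
t=19: (idle)
t=20: (idle)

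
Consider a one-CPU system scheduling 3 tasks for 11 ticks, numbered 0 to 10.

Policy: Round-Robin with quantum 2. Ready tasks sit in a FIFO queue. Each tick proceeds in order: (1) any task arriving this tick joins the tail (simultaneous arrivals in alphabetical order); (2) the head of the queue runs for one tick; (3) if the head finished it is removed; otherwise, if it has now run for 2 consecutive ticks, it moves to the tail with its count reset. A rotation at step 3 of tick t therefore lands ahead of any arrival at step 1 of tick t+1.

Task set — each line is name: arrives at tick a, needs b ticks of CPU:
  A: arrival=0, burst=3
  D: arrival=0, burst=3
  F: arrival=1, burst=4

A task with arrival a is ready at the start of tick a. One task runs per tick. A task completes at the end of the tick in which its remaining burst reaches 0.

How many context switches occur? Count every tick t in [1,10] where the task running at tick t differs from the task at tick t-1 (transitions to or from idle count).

context switches = 6

t=0: queue=[A,D] q_used=0 → run A
t=1: queue=[A,D,F] q_used=1 → run A
t=2: queue=[D,F,A] q_used=0 → run D
t=3: queue=[D,F,A] q_used=1 → run D
t=4: queue=[F,A,D] q_used=0 → run F
t=5: queue=[F,A,D] q_used=1 → run F
t=6: queue=[A,D,F] q_used=0 → run A
t=7: queue=[D,F] q_used=0 → run D
t=8: queue=[F] q_used=0 → run F
t=9: queue=[F] q_used=1 → run F
t=10: (idle)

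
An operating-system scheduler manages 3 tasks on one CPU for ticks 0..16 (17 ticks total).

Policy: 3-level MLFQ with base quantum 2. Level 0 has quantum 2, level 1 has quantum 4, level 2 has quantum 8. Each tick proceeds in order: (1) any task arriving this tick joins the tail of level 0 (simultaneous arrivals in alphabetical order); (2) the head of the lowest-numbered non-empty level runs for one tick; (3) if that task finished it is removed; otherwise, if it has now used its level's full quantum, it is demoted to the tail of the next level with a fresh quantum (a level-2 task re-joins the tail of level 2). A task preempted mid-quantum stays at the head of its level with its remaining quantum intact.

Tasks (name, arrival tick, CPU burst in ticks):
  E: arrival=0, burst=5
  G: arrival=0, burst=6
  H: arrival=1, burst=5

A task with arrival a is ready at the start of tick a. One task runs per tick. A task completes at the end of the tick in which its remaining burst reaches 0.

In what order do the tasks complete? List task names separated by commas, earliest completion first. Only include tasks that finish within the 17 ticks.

completion order = E, G, H

t=0: L0/L1/L2 = EG/-/- → run E
t=1: L0/L1/L2 = EGH/-/- → run E
t=2: L0/L1/L2 = GH/E/- → run G
t=3: L0/L1/L2 = GH/E/- → run G
t=4: L0/L1/L2 = H/EG/- → run H
t=5: L0/L1/L2 = H/EG/- → run H
t=6: L0/L1/L2 = -/EGH/- → run E
t=7: L0/L1/L2 = -/EGH/- → run E
t=8: L0/L1/L2 = -/EGH/- → run E
t=9: L0/L1/L2 = -/GH/- → run G
t=10: L0/L1/L2 = -/GH/- → run G
t=11: L0/L1/L2 = -/GH/- → run G
t=12: L0/L1/L2 = -/GH/- → run G
t=13: L0/L1/L2 = -/H/- → run H
t=14: L0/L1/L2 = -/H/- → run H
t=15: L0/L1/L2 = -/H/- → run H
t=16: (idle)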